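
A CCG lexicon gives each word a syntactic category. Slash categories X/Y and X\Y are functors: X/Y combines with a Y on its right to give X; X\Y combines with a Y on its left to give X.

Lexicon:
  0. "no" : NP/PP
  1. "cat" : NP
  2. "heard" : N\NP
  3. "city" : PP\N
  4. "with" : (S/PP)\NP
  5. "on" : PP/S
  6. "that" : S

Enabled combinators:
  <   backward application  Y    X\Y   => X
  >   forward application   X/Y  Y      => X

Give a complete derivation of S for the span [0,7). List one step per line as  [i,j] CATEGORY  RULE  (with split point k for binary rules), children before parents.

[0,7] S   >
  [0,5] S/PP   <
    [0,4] NP   >
      [0,1] "no" : NP/PP
      [1,4] PP   <
        [1,3] N   <
          [1,2] "cat" : NP
          [2,3] "heard" : N\NP
        [3,4] "city" : PP\N
    [4,5] "with" : (S/PP)\NP
  [5,7] PP   >
    [5,6] "on" : PP/S
    [6,7] "that" : S

[0,1] NP/PP  lex  "no"
[1,2] NP  lex  "cat"
[2,3] N\NP  lex  "heard"
[1,3] N  <  k=2
[3,4] PP\N  lex  "city"
[1,4] PP  <  k=3
[0,4] NP  >  k=1
[4,5] (S/PP)\NP  lex  "with"
[0,5] S/PP  <  k=4
[5,6] PP/S  lex  "on"
[6,7] S  lex  "that"
[5,7] PP  >  k=6
[0,7] S  >  k=5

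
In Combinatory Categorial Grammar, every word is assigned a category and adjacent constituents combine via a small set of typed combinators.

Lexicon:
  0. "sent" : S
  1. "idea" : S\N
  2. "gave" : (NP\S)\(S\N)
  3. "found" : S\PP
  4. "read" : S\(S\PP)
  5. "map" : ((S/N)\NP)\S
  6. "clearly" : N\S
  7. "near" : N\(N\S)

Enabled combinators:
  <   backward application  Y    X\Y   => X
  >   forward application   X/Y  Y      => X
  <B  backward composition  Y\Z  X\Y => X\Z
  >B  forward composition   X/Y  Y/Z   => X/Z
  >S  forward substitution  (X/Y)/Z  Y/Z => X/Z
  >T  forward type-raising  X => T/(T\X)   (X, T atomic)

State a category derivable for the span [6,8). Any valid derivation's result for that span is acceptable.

N

[0,8] S   >
  [0,6] S/N   <
    [0,3] NP   <
      [0,1] "sent" : S
      [1,3] NP\S   <
        [1,2] "idea" : S\N
        [2,3] "gave" : (NP\S)\(S\N)
    [3,6] (S/N)\NP   <
      [3,5] S   <
        [3,4] "found" : S\PP
        [4,5] "read" : S\(S\PP)
      [5,6] "map" : ((S/N)\NP)\S
  [6,8] N   <
    [6,7] "clearly" : N\S
    [7,8] "near" : N\(N\S)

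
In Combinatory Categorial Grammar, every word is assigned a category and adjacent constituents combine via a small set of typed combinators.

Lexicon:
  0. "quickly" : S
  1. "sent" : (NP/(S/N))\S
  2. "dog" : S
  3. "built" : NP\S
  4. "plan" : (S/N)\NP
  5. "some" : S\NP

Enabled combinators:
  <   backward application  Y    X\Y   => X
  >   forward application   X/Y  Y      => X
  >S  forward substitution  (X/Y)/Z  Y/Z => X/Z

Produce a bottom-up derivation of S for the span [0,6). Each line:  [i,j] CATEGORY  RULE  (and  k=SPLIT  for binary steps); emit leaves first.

[0,1] S  lex  "quickly"
[1,2] (NP/(S/N))\S  lex  "sent"
[0,2] NP/(S/N)  <  k=1
[2,3] S  lex  "dog"
[3,4] NP\S  lex  "built"
[2,4] NP  <  k=3
[4,5] (S/N)\NP  lex  "plan"
[2,5] S/N  <  k=4
[0,5] NP  >  k=2
[5,6] S\NP  lex  "some"
[0,6] S  <  k=5

[0,6] S   <
  [0,5] NP   >
    [0,2] NP/(S/N)   <
      [0,1] "quickly" : S
      [1,2] "sent" : (NP/(S/N))\S
    [2,5] S/N   <
      [2,4] NP   <
        [2,3] "dog" : S
        [3,4] "built" : NP\S
      [4,5] "plan" : (S/N)\NP
  [5,6] "some" : S\NP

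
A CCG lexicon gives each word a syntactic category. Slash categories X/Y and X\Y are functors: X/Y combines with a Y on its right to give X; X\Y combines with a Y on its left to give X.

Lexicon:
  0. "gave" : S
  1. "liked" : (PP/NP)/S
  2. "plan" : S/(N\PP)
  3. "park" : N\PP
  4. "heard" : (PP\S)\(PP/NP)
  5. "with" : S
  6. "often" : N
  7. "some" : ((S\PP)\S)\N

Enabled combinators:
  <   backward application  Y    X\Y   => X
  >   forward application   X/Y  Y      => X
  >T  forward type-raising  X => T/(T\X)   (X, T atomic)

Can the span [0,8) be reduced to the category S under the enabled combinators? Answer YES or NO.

YES

[0,8] S   <
  [0,5] PP   >
    [0,1] PP/(PP\S)   >T
      [0,1] "gave" : S
    [1,5] PP\S   <
      [1,4] PP/NP   >
        [1,2] "liked" : (PP/NP)/S
        [2,4] S   >
          [2,3] "plan" : S/(N\PP)
          [3,4] "park" : N\PP
      [4,5] "heard" : (PP\S)\(PP/NP)
  [5,8] S\PP   <
    [5,6] "with" : S
    [6,8] (S\PP)\S   <
      [6,7] "often" : N
      [7,8] "some" : ((S\PP)\S)\N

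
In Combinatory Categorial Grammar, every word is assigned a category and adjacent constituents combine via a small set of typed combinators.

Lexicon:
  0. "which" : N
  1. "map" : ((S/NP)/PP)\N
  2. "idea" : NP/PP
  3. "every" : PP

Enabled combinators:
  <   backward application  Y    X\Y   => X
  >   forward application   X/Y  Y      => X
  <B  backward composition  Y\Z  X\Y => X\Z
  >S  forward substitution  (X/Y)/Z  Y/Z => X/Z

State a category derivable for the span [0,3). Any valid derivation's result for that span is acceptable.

[0,4] S   >
  [0,3] S/PP   >S
    [0,2] (S/NP)/PP   <
      [0,1] "which" : N
      [1,2] "map" : ((S/NP)/PP)\N
    [2,3] "idea" : NP/PP
  [3,4] "every" : PP

S/PP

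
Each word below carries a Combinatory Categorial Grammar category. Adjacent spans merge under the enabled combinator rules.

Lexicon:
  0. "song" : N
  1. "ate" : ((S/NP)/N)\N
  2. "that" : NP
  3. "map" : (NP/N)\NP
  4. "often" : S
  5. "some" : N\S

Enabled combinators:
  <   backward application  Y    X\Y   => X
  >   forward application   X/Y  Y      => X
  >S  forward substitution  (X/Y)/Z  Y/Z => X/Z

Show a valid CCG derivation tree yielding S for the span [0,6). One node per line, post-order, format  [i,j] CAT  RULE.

[0,6] S   >
  [0,4] S/N   >S
    [0,2] (S/NP)/N   <
      [0,1] "song" : N
      [1,2] "ate" : ((S/NP)/N)\N
    [2,4] NP/N   <
      [2,3] "that" : NP
      [3,4] "map" : (NP/N)\NP
  [4,6] N   <
    [4,5] "often" : S
    [5,6] "some" : N\S

[0,1] N  lex  "song"
[1,2] ((S/NP)/N)\N  lex  "ate"
[0,2] (S/NP)/N  <  k=1
[2,3] NP  lex  "that"
[3,4] (NP/N)\NP  lex  "map"
[2,4] NP/N  <  k=3
[0,4] S/N  >S  k=2
[4,5] S  lex  "often"
[5,6] N\S  lex  "some"
[4,6] N  <  k=5
[0,6] S  >  k=4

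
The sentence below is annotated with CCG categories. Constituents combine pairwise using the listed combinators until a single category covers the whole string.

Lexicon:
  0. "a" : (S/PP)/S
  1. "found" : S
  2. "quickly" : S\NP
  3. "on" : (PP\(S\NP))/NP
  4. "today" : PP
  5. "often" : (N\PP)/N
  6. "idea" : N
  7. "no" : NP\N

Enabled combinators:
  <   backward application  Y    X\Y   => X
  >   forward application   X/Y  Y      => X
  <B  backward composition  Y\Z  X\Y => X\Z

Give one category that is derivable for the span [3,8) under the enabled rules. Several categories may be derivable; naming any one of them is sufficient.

PP\(S\NP)

[0,8] S   >
  [0,2] S/PP   >
    [0,1] "a" : (S/PP)/S
    [1,2] "found" : S
  [2,8] PP   <
    [2,3] "quickly" : S\NP
    [3,8] PP\(S\NP)   >
      [3,4] "on" : (PP\(S\NP))/NP
      [4,8] NP   <
        [4,7] N   <
          [4,5] "today" : PP
          [5,7] N\PP   >
            [5,6] "often" : (N\PP)/N
            [6,7] "idea" : N
        [7,8] "no" : NP\N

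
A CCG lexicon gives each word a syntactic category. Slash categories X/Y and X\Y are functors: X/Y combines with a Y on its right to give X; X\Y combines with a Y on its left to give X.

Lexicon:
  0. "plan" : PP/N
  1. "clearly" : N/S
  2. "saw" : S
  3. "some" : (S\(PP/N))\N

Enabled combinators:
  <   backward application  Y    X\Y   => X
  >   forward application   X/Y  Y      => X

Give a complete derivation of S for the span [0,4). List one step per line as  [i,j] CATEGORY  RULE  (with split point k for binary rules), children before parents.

[0,4] S   <
  [0,1] "plan" : PP/N
  [1,4] S\(PP/N)   <
    [1,3] N   >
      [1,2] "clearly" : N/S
      [2,3] "saw" : S
    [3,4] "some" : (S\(PP/N))\N

[0,1] PP/N  lex  "plan"
[1,2] N/S  lex  "clearly"
[2,3] S  lex  "saw"
[1,3] N  >  k=2
[3,4] (S\(PP/N))\N  lex  "some"
[1,4] S\(PP/N)  <  k=3
[0,4] S  <  k=1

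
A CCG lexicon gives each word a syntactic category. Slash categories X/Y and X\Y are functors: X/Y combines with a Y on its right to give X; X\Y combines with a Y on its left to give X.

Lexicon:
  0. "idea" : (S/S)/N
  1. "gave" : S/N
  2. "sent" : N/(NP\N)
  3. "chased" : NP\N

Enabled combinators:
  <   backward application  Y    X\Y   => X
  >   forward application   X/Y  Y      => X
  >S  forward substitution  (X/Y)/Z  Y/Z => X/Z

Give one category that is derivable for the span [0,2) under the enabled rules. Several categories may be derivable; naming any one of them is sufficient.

S/N

[0,4] S   >
  [0,2] S/N   >S
    [0,1] "idea" : (S/S)/N
    [1,2] "gave" : S/N
  [2,4] N   >
    [2,3] "sent" : N/(NP\N)
    [3,4] "chased" : NP\N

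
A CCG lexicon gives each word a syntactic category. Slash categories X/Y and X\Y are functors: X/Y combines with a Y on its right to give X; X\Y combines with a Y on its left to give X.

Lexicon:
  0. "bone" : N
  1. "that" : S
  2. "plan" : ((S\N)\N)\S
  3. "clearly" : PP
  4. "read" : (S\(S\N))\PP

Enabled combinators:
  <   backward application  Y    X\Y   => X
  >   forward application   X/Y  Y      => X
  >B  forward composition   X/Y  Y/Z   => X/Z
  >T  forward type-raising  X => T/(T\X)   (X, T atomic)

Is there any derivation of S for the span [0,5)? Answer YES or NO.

YES

[0,5] S   <
  [0,3] S\N   <
    [0,1] "bone" : N
    [1,3] (S\N)\N   <
      [1,2] "that" : S
      [2,3] "plan" : ((S\N)\N)\S
  [3,5] S\(S\N)   <
    [3,4] "clearly" : PP
    [4,5] "read" : (S\(S\N))\PP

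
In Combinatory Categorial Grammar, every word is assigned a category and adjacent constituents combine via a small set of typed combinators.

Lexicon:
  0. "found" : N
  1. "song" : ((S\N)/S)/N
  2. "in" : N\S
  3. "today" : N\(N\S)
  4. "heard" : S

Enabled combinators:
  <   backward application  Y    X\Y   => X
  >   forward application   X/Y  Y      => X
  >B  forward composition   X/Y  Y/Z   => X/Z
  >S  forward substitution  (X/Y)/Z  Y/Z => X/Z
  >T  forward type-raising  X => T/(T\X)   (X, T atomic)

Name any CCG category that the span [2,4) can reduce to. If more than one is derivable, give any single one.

[0,5] S   <
  [0,1] "found" : N
  [1,5] S\N   >
    [1,4] (S\N)/S   >
      [1,2] "song" : ((S\N)/S)/N
      [2,4] N   <
        [2,3] "in" : N\S
        [3,4] "today" : N\(N\S)
    [4,5] "heard" : S

N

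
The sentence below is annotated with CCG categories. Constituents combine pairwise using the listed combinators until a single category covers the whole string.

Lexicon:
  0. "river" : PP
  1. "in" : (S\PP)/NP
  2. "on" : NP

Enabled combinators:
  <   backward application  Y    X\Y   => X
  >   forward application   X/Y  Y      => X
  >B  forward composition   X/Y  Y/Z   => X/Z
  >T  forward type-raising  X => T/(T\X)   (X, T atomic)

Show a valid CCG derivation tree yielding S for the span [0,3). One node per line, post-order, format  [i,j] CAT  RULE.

[0,3] S   >
  [0,1] S/(S\PP)   >T
    [0,1] "river" : PP
  [1,3] S\PP   >
    [1,2] "in" : (S\PP)/NP
    [2,3] "on" : NP

[0,1] PP  lex  "river"
[0,1] S/(S\PP)  >T
[1,2] (S\PP)/NP  lex  "in"
[2,3] NP  lex  "on"
[1,3] S\PP  >  k=2
[0,3] S  >  k=1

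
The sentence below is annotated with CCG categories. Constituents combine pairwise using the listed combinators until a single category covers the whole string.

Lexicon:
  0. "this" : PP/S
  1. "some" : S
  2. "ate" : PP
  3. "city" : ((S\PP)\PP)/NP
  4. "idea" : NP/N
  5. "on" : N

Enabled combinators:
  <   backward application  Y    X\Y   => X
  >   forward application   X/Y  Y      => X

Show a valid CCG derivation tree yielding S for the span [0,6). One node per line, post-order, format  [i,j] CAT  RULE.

[0,1] PP/S  lex  "this"
[1,2] S  lex  "some"
[0,2] PP  >  k=1
[2,3] PP  lex  "ate"
[3,4] ((S\PP)\PP)/NP  lex  "city"
[4,5] NP/N  lex  "idea"
[5,6] N  lex  "on"
[4,6] NP  >  k=5
[3,6] (S\PP)\PP  >  k=4
[2,6] S\PP  <  k=3
[0,6] S  <  k=2

[0,6] S   <
  [0,2] PP   >
    [0,1] "this" : PP/S
    [1,2] "some" : S
  [2,6] S\PP   <
    [2,3] "ate" : PP
    [3,6] (S\PP)\PP   >
      [3,4] "city" : ((S\PP)\PP)/NP
      [4,6] NP   >
        [4,5] "idea" : NP/N
        [5,6] "on" : N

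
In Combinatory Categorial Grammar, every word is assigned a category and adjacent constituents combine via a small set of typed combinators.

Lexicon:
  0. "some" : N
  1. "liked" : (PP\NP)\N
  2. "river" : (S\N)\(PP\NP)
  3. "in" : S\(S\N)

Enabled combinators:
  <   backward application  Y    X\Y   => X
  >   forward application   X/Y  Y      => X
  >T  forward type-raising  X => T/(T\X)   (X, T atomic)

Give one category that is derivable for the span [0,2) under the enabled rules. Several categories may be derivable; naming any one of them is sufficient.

[0,4] S   <
  [0,3] S\N   <
    [0,2] PP\NP   <
      [0,1] "some" : N
      [1,2] "liked" : (PP\NP)\N
    [2,3] "river" : (S\N)\(PP\NP)
  [3,4] "in" : S\(S\N)

PP\NP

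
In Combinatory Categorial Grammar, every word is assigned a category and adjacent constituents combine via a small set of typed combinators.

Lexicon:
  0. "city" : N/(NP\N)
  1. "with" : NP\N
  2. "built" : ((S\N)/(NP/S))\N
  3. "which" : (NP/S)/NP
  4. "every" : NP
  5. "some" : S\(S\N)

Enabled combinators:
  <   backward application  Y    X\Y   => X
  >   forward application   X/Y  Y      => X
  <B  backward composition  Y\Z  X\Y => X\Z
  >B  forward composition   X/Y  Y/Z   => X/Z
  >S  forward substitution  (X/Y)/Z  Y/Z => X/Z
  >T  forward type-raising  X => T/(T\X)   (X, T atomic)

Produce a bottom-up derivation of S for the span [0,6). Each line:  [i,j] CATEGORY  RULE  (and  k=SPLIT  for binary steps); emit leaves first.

[0,6] S   <
  [0,5] S\N   >
    [0,3] (S\N)/(NP/S)   <
      [0,2] N   >
        [0,1] "city" : N/(NP\N)
        [1,2] "with" : NP\N
      [2,3] "built" : ((S\N)/(NP/S))\N
    [3,5] NP/S   >
      [3,4] "which" : (NP/S)/NP
      [4,5] "every" : NP
  [5,6] "some" : S\(S\N)

[0,1] N/(NP\N)  lex  "city"
[1,2] NP\N  lex  "with"
[0,2] N  >  k=1
[2,3] ((S\N)/(NP/S))\N  lex  "built"
[0,3] (S\N)/(NP/S)  <  k=2
[3,4] (NP/S)/NP  lex  "which"
[4,5] NP  lex  "every"
[3,5] NP/S  >  k=4
[0,5] S\N  >  k=3
[5,6] S\(S\N)  lex  "some"
[0,6] S  <  k=5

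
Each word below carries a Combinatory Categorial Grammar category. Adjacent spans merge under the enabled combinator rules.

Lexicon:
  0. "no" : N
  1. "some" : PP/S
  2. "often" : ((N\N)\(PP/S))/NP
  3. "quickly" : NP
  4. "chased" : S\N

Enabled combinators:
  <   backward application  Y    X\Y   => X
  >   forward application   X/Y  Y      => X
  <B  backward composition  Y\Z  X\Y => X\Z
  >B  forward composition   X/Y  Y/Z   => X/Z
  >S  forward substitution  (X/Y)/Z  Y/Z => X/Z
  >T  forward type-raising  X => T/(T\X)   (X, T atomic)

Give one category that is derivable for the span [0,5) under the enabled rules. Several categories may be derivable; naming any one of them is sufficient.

S

[0,5] S   >
  [0,1] S/(S\N)   >T
    [0,1] "no" : N
  [1,5] S\N   <B
    [1,4] N\N   <
      [1,2] "some" : PP/S
      [2,4] (N\N)\(PP/S)   >
        [2,3] "often" : ((N\N)\(PP/S))/NP
        [3,4] "quickly" : NP
    [4,5] "chased" : S\N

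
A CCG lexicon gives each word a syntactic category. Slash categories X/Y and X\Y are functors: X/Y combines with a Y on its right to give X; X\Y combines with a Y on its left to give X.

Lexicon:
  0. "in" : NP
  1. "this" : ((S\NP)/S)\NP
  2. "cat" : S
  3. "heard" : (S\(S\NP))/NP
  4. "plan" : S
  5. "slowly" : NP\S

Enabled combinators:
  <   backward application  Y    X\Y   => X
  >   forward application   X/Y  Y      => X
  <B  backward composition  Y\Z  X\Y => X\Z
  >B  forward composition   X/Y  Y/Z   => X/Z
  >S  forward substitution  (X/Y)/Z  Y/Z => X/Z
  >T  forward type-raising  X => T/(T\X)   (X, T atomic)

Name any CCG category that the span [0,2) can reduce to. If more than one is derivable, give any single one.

[0,6] S   <
  [0,3] S\NP   >
    [0,2] (S\NP)/S   <
      [0,1] "in" : NP
      [1,2] "this" : ((S\NP)/S)\NP
    [2,3] "cat" : S
  [3,6] S\(S\NP)   >
    [3,4] "heard" : (S\(S\NP))/NP
    [4,6] NP   <
      [4,5] "plan" : S
      [5,6] "slowly" : NP\S

(S\NP)/S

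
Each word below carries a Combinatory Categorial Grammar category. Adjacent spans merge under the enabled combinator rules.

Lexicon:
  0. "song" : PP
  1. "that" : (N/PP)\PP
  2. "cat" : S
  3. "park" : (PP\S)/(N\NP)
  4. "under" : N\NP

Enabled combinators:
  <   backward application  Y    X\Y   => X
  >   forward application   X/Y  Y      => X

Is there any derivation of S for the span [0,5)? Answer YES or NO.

PP (N/PP)\PP S (PP\S)/(N\NP) N\NP
CKY chart[0,5] = {N}; S ∉ chart

NO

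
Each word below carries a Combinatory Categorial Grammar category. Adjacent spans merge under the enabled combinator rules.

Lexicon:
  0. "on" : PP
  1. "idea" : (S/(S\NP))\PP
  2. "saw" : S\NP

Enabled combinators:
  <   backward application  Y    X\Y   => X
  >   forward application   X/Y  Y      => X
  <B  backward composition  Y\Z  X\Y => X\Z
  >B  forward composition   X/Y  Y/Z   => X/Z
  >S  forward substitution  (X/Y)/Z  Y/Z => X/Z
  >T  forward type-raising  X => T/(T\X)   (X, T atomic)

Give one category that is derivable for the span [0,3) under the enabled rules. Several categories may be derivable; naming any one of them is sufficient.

S

[0,3] S   >
  [0,2] S/(S\NP)   <
    [0,1] "on" : PP
    [1,2] "idea" : (S/(S\NP))\PP
  [2,3] "saw" : S\NP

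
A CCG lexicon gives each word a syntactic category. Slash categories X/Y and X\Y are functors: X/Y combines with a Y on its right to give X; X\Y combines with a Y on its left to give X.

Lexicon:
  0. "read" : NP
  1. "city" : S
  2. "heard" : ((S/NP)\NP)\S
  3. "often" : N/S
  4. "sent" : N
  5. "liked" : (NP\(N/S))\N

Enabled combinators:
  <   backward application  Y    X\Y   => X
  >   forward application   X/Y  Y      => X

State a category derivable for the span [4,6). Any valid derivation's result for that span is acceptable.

[0,6] S   >
  [0,3] S/NP   <
    [0,1] "read" : NP
    [1,3] (S/NP)\NP   <
      [1,2] "city" : S
      [2,3] "heard" : ((S/NP)\NP)\S
  [3,6] NP   <
    [3,4] "often" : N/S
    [4,6] NP\(N/S)   <
      [4,5] "sent" : N
      [5,6] "liked" : (NP\(N/S))\N

NP\(N/S)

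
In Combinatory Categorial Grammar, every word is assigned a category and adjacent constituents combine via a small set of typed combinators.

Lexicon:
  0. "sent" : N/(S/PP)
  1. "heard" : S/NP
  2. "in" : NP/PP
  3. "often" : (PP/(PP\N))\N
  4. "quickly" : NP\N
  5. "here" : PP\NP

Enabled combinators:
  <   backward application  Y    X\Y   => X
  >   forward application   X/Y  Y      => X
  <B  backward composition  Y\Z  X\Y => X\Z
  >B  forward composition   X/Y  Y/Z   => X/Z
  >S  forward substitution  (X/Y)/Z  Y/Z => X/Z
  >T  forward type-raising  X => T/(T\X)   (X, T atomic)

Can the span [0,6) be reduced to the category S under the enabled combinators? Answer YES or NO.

NO

N/(S/PP) S/NP NP/PP (PP/(PP\N))\N NP\N PP\NP
CKY chart[0,6] = {N/(N\PP), NP/(NP\PP), PP, PP/(PP\PP), S/(S\PP)}; S ∉ chart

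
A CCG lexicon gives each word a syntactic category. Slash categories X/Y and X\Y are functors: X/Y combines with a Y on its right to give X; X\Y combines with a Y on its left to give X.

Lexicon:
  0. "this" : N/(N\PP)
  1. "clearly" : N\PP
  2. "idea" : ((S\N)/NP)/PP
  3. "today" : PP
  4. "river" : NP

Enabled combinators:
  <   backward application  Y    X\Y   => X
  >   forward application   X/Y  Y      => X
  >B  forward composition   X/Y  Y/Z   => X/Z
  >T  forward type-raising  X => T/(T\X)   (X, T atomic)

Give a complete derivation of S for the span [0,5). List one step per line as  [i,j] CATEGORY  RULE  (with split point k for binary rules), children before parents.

[0,1] N/(N\PP)  lex  "this"
[1,2] N\PP  lex  "clearly"
[0,2] N  >  k=1
[2,3] ((S\N)/NP)/PP  lex  "idea"
[3,4] PP  lex  "today"
[2,4] (S\N)/NP  >  k=3
[4,5] NP  lex  "river"
[2,5] S\N  >  k=4
[0,5] S  <  k=2

[0,5] S   <
  [0,2] N   >
    [0,1] "this" : N/(N\PP)
    [1,2] "clearly" : N\PP
  [2,5] S\N   >
    [2,4] (S\N)/NP   >
      [2,3] "idea" : ((S\N)/NP)/PP
      [3,4] "today" : PP
    [4,5] "river" : NP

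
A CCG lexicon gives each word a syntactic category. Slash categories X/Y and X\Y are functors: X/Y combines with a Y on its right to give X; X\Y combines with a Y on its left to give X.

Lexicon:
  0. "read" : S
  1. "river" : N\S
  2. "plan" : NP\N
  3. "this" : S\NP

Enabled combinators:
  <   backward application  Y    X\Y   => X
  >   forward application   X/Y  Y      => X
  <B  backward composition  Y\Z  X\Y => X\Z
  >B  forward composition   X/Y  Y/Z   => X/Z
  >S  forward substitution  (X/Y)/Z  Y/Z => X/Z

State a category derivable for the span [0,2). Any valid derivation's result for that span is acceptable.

N

[0,4] S   <
  [0,3] NP   <
    [0,2] N   <
      [0,1] "read" : S
      [1,2] "river" : N\S
    [2,3] "plan" : NP\N
  [3,4] "this" : S\NP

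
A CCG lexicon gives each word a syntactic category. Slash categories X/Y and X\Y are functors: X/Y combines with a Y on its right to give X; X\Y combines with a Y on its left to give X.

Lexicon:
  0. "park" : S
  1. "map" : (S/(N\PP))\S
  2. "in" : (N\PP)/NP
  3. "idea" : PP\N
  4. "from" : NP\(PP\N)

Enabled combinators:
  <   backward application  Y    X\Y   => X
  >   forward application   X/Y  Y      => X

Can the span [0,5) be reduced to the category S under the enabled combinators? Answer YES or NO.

[0,5] S   >
  [0,2] S/(N\PP)   <
    [0,1] "park" : S
    [1,2] "map" : (S/(N\PP))\S
  [2,5] N\PP   >
    [2,3] "in" : (N\PP)/NP
    [3,5] NP   <
      [3,4] "idea" : PP\N
      [4,5] "from" : NP\(PP\N)

YES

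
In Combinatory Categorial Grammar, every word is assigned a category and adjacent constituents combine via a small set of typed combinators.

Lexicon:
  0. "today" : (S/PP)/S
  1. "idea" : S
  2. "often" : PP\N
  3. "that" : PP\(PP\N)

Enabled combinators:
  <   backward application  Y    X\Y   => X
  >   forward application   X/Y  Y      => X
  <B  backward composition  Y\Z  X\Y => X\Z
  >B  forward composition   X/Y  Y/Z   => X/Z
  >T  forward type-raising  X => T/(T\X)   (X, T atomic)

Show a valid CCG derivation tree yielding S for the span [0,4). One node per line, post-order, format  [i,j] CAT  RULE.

[0,4] S   >
  [0,2] S/PP   >
    [0,1] "today" : (S/PP)/S
    [1,2] "idea" : S
  [2,4] PP   <
    [2,3] "often" : PP\N
    [3,4] "that" : PP\(PP\N)

[0,1] (S/PP)/S  lex  "today"
[1,2] S  lex  "idea"
[0,2] S/PP  >  k=1
[2,3] PP\N  lex  "often"
[3,4] PP\(PP\N)  lex  "that"
[2,4] PP  <  k=3
[0,4] S  >  k=2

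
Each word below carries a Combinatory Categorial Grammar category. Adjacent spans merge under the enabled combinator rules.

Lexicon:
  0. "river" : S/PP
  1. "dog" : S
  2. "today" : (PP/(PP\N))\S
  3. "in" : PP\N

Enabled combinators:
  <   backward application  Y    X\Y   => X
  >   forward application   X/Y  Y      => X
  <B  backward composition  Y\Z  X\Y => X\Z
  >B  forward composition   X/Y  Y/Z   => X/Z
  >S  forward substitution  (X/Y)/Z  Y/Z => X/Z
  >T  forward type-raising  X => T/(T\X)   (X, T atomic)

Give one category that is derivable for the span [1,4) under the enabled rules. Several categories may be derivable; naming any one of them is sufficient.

PP

[0,4] S   >
  [0,1] "river" : S/PP
  [1,4] PP   >
    [1,3] PP/(PP\N)   <
      [1,2] "dog" : S
      [2,3] "today" : (PP/(PP\N))\S
    [3,4] "in" : PP\N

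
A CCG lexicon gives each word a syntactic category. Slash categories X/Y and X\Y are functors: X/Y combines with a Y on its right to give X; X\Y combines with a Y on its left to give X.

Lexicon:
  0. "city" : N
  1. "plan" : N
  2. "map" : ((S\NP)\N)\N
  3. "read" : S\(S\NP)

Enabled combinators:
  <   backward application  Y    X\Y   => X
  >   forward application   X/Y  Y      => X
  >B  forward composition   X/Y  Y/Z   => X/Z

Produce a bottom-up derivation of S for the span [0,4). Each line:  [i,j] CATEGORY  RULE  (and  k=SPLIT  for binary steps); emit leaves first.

[0,1] N  lex  "city"
[1,2] N  lex  "plan"
[2,3] ((S\NP)\N)\N  lex  "map"
[1,3] (S\NP)\N  <  k=2
[0,3] S\NP  <  k=1
[3,4] S\(S\NP)  lex  "read"
[0,4] S  <  k=3

[0,4] S   <
  [0,3] S\NP   <
    [0,1] "city" : N
    [1,3] (S\NP)\N   <
      [1,2] "plan" : N
      [2,3] "map" : ((S\NP)\N)\N
  [3,4] "read" : S\(S\NP)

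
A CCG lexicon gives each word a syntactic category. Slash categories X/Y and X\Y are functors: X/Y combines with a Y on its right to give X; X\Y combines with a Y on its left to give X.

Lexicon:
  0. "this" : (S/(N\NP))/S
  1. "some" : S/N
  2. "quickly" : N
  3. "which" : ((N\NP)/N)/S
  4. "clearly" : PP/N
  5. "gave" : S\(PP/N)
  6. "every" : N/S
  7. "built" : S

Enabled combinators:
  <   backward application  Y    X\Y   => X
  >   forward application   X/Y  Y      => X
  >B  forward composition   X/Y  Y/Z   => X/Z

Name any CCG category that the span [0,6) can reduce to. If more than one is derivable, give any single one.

S/N

[0,8] S   >
  [0,6] S/N   >B
    [0,3] S/(N\NP)   >
      [0,1] "this" : (S/(N\NP))/S
      [1,3] S   >
        [1,2] "some" : S/N
        [2,3] "quickly" : N
    [3,6] (N\NP)/N   >
      [3,4] "which" : ((N\NP)/N)/S
      [4,6] S   <
        [4,5] "clearly" : PP/N
        [5,6] "gave" : S\(PP/N)
  [6,8] N   >
    [6,7] "every" : N/S
    [7,8] "built" : S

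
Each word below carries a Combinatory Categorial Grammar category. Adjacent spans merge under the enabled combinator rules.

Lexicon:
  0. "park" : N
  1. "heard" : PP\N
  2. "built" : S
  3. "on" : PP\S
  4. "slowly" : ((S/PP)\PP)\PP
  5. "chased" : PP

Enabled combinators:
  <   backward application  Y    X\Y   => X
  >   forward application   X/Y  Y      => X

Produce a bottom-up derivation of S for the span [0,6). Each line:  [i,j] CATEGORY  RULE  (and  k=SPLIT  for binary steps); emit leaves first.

[0,1] N  lex  "park"
[1,2] PP\N  lex  "heard"
[0,2] PP  <  k=1
[2,3] S  lex  "built"
[3,4] PP\S  lex  "on"
[2,4] PP  <  k=3
[4,5] ((S/PP)\PP)\PP  lex  "slowly"
[2,5] (S/PP)\PP  <  k=4
[0,5] S/PP  <  k=2
[5,6] PP  lex  "chased"
[0,6] S  >  k=5

[0,6] S   >
  [0,5] S/PP   <
    [0,2] PP   <
      [0,1] "park" : N
      [1,2] "heard" : PP\N
    [2,5] (S/PP)\PP   <
      [2,4] PP   <
        [2,3] "built" : S
        [3,4] "on" : PP\S
      [4,5] "slowly" : ((S/PP)\PP)\PP
  [5,6] "chased" : PP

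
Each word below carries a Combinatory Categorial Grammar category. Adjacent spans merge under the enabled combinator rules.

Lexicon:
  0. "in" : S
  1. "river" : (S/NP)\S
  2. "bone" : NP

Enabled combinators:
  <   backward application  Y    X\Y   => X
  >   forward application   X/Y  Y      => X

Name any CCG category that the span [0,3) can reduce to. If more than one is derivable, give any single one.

S

[0,3] S   >
  [0,2] S/NP   <
    [0,1] "in" : S
    [1,2] "river" : (S/NP)\S
  [2,3] "bone" : NP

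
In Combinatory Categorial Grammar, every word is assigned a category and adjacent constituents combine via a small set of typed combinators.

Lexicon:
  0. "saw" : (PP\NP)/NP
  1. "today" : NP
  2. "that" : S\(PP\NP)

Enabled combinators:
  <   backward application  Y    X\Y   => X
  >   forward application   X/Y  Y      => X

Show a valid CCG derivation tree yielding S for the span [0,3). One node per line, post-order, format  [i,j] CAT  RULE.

[0,1] (PP\NP)/NP  lex  "saw"
[1,2] NP  lex  "today"
[0,2] PP\NP  >  k=1
[2,3] S\(PP\NP)  lex  "that"
[0,3] S  <  k=2

[0,3] S   <
  [0,2] PP\NP   >
    [0,1] "saw" : (PP\NP)/NP
    [1,2] "today" : NP
  [2,3] "that" : S\(PP\NP)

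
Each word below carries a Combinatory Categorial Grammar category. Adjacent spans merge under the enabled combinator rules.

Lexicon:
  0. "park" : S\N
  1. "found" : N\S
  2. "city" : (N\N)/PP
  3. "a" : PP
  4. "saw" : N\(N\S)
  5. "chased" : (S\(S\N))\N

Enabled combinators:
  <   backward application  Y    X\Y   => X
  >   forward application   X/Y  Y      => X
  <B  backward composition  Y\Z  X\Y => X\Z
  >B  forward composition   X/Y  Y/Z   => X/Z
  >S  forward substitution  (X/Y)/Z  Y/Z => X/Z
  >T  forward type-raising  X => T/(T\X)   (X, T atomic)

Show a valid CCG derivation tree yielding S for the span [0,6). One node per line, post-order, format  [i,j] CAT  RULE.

[0,6] S   <
  [0,1] "park" : S\N
  [1,6] S\(S\N)   <
    [1,5] N   <
      [1,4] N\S   <B
        [1,2] "found" : N\S
        [2,4] N\N   >
          [2,3] "city" : (N\N)/PP
          [3,4] "a" : PP
      [4,5] "saw" : N\(N\S)
    [5,6] "chased" : (S\(S\N))\N

[0,1] S\N  lex  "park"
[1,2] N\S  lex  "found"
[2,3] (N\N)/PP  lex  "city"
[3,4] PP  lex  "a"
[2,4] N\N  >  k=3
[1,4] N\S  <B  k=2
[4,5] N\(N\S)  lex  "saw"
[1,5] N  <  k=4
[5,6] (S\(S\N))\N  lex  "chased"
[1,6] S\(S\N)  <  k=5
[0,6] S  <  k=1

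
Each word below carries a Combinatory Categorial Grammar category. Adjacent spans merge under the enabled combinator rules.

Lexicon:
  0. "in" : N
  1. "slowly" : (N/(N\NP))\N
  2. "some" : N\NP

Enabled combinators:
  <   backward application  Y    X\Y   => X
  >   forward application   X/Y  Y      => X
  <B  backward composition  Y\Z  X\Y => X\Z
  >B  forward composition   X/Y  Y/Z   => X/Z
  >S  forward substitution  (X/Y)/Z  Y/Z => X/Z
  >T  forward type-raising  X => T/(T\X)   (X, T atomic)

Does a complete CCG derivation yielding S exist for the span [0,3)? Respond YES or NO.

NO

N (N/(N\NP))\N N\NP
CKY chart[0,3] = {N, N/(N\N), NP/(NP\N), PP/(PP\N), S/(S\N)}; S ∉ chart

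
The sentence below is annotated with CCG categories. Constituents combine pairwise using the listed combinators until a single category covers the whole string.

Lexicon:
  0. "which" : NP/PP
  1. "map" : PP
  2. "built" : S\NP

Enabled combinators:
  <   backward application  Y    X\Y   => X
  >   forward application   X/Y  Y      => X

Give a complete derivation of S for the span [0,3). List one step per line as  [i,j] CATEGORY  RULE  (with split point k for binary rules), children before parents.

[0,1] NP/PP  lex  "which"
[1,2] PP  lex  "map"
[0,2] NP  >  k=1
[2,3] S\NP  lex  "built"
[0,3] S  <  k=2

[0,3] S   <
  [0,2] NP   >
    [0,1] "which" : NP/PP
    [1,2] "map" : PP
  [2,3] "built" : S\NP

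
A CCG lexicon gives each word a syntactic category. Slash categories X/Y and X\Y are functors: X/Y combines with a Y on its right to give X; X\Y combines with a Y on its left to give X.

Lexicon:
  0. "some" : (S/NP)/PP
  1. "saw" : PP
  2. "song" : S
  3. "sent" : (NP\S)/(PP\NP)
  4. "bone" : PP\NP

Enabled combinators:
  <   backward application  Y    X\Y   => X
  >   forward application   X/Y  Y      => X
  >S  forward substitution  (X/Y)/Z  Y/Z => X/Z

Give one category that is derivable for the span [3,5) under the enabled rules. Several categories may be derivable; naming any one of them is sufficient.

[0,5] S   >
  [0,2] S/NP   >
    [0,1] "some" : (S/NP)/PP
    [1,2] "saw" : PP
  [2,5] NP   <
    [2,3] "song" : S
    [3,5] NP\S   >
      [3,4] "sent" : (NP\S)/(PP\NP)
      [4,5] "bone" : PP\NP

NP\S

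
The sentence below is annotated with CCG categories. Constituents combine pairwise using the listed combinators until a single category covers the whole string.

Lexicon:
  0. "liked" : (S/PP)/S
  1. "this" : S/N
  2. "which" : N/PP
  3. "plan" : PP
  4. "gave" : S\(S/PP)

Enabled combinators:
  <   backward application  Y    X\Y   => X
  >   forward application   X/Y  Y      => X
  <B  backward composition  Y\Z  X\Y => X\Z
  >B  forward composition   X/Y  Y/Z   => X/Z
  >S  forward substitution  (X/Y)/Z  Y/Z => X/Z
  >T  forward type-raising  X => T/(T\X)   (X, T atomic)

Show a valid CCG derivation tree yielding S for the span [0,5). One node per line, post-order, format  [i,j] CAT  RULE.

[0,5] S   <
  [0,4] S/PP   >
    [0,1] "liked" : (S/PP)/S
    [1,4] S   >
      [1,3] S/PP   >B
        [1,2] "this" : S/N
        [2,3] "which" : N/PP
      [3,4] "plan" : PP
  [4,5] "gave" : S\(S/PP)

[0,1] (S/PP)/S  lex  "liked"
[1,2] S/N  lex  "this"
[2,3] N/PP  lex  "which"
[1,3] S/PP  >B  k=2
[3,4] PP  lex  "plan"
[1,4] S  >  k=3
[0,4] S/PP  >  k=1
[4,5] S\(S/PP)  lex  "gave"
[0,5] S  <  k=4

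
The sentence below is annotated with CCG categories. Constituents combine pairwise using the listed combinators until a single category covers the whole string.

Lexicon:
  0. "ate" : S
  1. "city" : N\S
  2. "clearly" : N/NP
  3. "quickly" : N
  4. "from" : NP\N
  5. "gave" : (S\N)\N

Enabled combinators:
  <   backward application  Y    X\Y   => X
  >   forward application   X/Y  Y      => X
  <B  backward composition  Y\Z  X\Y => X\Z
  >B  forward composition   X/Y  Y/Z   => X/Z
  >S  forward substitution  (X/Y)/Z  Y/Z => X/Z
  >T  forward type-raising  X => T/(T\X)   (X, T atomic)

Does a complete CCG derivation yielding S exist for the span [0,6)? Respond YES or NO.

YES

[0,6] S   <
  [0,2] N   >
    [0,1] N/(N\S)   >T
      [0,1] "ate" : S
    [1,2] "city" : N\S
  [2,6] S\N   <
    [2,5] N   >
      [2,3] "clearly" : N/NP
      [3,5] NP   <
        [3,4] "quickly" : N
        [4,5] "from" : NP\N
    [5,6] "gave" : (S\N)\N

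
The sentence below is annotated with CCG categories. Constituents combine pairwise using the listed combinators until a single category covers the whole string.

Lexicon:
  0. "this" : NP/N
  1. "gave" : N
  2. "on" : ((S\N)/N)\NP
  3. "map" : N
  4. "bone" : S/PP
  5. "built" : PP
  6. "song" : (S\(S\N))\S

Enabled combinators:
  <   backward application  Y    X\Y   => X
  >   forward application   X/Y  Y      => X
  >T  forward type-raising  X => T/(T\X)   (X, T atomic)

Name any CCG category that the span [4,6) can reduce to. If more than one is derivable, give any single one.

S

[0,7] S   <
  [0,4] S\N   >
    [0,3] (S\N)/N   <
      [0,2] NP   >
        [0,1] "this" : NP/N
        [1,2] "gave" : N
      [2,3] "on" : ((S\N)/N)\NP
    [3,4] "map" : N
  [4,7] S\(S\N)   <
    [4,6] S   >
      [4,5] "bone" : S/PP
      [5,6] "built" : PP
    [6,7] "song" : (S\(S\N))\S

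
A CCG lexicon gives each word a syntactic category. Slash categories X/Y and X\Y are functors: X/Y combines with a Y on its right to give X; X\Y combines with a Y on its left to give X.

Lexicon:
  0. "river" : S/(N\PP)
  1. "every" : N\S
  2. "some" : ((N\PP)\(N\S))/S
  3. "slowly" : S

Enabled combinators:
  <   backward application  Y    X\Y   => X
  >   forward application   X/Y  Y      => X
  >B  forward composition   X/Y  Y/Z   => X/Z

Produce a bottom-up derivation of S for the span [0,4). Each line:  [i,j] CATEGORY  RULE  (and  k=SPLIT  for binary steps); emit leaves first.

[0,1] S/(N\PP)  lex  "river"
[1,2] N\S  lex  "every"
[2,3] ((N\PP)\(N\S))/S  lex  "some"
[3,4] S  lex  "slowly"
[2,4] (N\PP)\(N\S)  >  k=3
[1,4] N\PP  <  k=2
[0,4] S  >  k=1

[0,4] S   >
  [0,1] "river" : S/(N\PP)
  [1,4] N\PP   <
    [1,2] "every" : N\S
    [2,4] (N\PP)\(N\S)   >
      [2,3] "some" : ((N\PP)\(N\S))/S
      [3,4] "slowly" : S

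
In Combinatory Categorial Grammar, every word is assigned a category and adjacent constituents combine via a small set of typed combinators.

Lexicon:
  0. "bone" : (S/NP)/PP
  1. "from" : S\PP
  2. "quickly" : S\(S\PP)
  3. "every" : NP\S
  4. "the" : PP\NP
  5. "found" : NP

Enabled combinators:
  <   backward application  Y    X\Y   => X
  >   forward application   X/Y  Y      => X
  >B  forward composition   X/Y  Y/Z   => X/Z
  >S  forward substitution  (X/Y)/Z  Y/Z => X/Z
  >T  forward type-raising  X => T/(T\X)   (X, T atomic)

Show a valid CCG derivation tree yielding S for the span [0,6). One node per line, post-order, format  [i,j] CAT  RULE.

[0,1] (S/NP)/PP  lex  "bone"
[1,2] S\PP  lex  "from"
[2,3] S\(S\PP)  lex  "quickly"
[1,3] S  <  k=2
[3,4] NP\S  lex  "every"
[1,4] NP  <  k=3
[4,5] PP\NP  lex  "the"
[1,5] PP  <  k=4
[0,5] S/NP  >  k=1
[5,6] NP  lex  "found"
[0,6] S  >  k=5

[0,6] S   >
  [0,5] S/NP   >
    [0,1] "bone" : (S/NP)/PP
    [1,5] PP   <
      [1,4] NP   <
        [1,3] S   <
          [1,2] "from" : S\PP
          [2,3] "quickly" : S\(S\PP)
        [3,4] "every" : NP\S
      [4,5] "the" : PP\NP
  [5,6] "found" : NP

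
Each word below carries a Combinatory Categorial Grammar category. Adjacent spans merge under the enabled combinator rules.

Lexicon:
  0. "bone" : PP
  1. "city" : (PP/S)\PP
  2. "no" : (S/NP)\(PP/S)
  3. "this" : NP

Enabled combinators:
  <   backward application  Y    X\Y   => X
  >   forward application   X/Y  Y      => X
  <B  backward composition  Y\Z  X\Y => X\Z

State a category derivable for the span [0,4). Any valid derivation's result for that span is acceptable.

[0,4] S   >
  [0,3] S/NP   <
    [0,2] PP/S   <
      [0,1] "bone" : PP
      [1,2] "city" : (PP/S)\PP
    [2,3] "no" : (S/NP)\(PP/S)
  [3,4] "this" : NP

S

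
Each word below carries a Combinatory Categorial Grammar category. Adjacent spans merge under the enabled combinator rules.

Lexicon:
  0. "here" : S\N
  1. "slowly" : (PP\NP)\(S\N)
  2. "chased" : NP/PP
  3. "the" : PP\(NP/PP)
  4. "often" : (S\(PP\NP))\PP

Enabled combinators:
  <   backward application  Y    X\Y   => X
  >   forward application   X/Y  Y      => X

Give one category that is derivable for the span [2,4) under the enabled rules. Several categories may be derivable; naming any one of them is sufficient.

[0,5] S   <
  [0,2] PP\NP   <
    [0,1] "here" : S\N
    [1,2] "slowly" : (PP\NP)\(S\N)
  [2,5] S\(PP\NP)   <
    [2,4] PP   <
      [2,3] "chased" : NP/PP
      [3,4] "the" : PP\(NP/PP)
    [4,5] "often" : (S\(PP\NP))\PP

PP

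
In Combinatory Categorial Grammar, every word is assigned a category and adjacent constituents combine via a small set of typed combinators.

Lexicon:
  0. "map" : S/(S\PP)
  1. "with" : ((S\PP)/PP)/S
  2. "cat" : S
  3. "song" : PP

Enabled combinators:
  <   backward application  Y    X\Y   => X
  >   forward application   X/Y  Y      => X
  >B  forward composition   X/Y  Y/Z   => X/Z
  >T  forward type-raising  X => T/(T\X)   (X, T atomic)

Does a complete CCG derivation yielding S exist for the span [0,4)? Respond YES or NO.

YES

[0,4] S   >
  [0,1] "map" : S/(S\PP)
  [1,4] S\PP   >
    [1,3] (S\PP)/PP   >
      [1,2] "with" : ((S\PP)/PP)/S
      [2,3] "cat" : S
    [3,4] "song" : PP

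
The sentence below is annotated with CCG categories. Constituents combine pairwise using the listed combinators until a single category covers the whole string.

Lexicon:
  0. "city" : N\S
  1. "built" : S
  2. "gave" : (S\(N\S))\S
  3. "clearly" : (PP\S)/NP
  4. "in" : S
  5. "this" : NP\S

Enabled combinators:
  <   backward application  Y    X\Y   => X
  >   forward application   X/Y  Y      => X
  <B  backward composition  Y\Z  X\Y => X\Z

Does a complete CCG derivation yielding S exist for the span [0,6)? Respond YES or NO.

NO

N\S S (S\(N\S))\S (PP\S)/NP S NP\S
CKY chart[0,6] = {PP}; S ∉ chart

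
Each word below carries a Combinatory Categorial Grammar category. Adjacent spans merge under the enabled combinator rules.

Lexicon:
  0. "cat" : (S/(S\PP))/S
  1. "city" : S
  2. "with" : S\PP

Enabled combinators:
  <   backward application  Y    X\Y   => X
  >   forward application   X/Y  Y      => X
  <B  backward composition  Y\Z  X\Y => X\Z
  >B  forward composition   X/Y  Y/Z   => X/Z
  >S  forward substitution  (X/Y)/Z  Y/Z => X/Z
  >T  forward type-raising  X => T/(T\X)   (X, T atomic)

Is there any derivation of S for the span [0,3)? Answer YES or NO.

YES

[0,3] S   >
  [0,2] S/(S\PP)   >
    [0,1] "cat" : (S/(S\PP))/S
    [1,2] "city" : S
  [2,3] "with" : S\PP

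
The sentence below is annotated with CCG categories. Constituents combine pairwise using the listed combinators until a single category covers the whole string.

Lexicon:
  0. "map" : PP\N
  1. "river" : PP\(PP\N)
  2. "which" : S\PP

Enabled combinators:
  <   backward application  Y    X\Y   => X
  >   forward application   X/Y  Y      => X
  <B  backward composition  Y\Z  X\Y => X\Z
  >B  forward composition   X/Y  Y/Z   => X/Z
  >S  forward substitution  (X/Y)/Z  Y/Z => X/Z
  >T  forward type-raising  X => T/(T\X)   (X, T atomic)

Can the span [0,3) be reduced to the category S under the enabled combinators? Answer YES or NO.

[0,3] S   <
  [0,2] PP   <
    [0,1] "map" : PP\N
    [1,2] "river" : PP\(PP\N)
  [2,3] "which" : S\PP

YES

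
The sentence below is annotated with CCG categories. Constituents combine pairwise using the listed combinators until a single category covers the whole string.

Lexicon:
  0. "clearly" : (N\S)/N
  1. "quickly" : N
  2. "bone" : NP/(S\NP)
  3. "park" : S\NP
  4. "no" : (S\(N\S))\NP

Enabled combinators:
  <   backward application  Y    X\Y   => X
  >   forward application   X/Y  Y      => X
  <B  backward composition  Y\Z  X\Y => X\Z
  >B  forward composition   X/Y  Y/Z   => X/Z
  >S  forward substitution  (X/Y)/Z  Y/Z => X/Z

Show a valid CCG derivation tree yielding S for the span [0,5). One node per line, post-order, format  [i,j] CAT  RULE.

[0,5] S   <
  [0,2] N\S   >
    [0,1] "clearly" : (N\S)/N
    [1,2] "quickly" : N
  [2,5] S\(N\S)   <
    [2,4] NP   >
      [2,3] "bone" : NP/(S\NP)
      [3,4] "park" : S\NP
    [4,5] "no" : (S\(N\S))\NP

[0,1] (N\S)/N  lex  "clearly"
[1,2] N  lex  "quickly"
[0,2] N\S  >  k=1
[2,3] NP/(S\NP)  lex  "bone"
[3,4] S\NP  lex  "park"
[2,4] NP  >  k=3
[4,5] (S\(N\S))\NP  lex  "no"
[2,5] S\(N\S)  <  k=4
[0,5] S  <  k=2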